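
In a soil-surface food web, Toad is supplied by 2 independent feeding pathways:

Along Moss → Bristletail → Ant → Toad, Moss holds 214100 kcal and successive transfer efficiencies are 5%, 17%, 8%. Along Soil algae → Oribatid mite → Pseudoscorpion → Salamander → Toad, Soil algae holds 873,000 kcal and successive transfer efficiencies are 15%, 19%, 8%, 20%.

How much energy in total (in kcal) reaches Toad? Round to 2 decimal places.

543.68 kcal

Via Moss: 214100 × 0.05 × 0.17 × 0.08 = 145.588 kcal
Via Soil algae: 873000 × 0.15 × 0.19 × 0.08 × 0.2 = 398.088 kcal
Total at Toad: 145.588 + 398.088 = 543.676 kcal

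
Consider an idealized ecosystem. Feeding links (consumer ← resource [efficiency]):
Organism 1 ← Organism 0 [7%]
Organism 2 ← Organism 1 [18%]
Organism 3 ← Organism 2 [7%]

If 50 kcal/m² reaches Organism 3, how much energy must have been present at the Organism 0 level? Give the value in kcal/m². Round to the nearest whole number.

Cumulative transfer efficiency: 0.07 × 0.18 × 0.07 = 0.000882
Organism 0 energy = 50 / 0.000882 = 56689 kcal/m²

56689 kcal/m²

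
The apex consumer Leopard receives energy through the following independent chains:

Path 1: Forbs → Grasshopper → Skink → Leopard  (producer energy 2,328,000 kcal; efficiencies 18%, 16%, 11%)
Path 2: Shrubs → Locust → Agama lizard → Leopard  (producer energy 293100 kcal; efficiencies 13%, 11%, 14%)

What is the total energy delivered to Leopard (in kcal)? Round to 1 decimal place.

Path 1: 2328000 × 0.18 × 0.16 × 0.11 = 7375.104 kcal
Path 2: 293100 × 0.13 × 0.11 × 0.14 = 586.7862 kcal
Total at Leopard: 7375.104 + 586.7862 = 7961.8902 kcal

7961.9 kcal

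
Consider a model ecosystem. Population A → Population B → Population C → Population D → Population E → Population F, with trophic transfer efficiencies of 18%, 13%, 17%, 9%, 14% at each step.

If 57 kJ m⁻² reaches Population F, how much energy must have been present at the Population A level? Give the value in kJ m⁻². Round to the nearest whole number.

1137207 kJ m⁻²

Cumulative transfer efficiency: 0.18 × 0.13 × 0.17 × 0.09 × 0.14 = 0.0000501228
Population A energy = 57 / 0.0000501228 = 1137207 kJ m⁻²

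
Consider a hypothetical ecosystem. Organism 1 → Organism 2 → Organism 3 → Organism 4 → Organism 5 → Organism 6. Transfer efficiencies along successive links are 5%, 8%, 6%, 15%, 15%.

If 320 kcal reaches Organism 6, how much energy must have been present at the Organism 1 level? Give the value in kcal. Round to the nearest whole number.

59259259 kcal

Cumulative transfer efficiency: 0.05 × 0.08 × 0.06 × 0.15 × 0.15 = 0.0000054
Organism 1 energy = 320 / 0.0000054 = 59259259 kcal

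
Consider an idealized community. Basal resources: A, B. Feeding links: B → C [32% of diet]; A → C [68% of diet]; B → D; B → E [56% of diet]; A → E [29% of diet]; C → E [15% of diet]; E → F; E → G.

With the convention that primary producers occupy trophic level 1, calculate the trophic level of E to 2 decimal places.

2.15

C: 1 + (0.32×1 + 0.68×1) = 2
D: 1 + 1 = 2
E: 1 + (0.56×1 + 0.29×1 + 0.15×2) = 2.15
F: 1 + 2.15 = 3.15
G: 1 + 2.15 = 3.15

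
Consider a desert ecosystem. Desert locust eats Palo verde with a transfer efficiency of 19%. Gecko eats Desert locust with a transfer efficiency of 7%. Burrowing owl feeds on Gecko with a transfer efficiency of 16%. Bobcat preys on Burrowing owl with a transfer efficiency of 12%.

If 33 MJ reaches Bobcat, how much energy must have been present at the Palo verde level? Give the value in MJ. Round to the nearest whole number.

129229 MJ

Cumulative transfer efficiency: 0.19 × 0.07 × 0.16 × 0.12 = 0.00025536
Palo verde energy = 33 / 0.00025536 = 129229 MJ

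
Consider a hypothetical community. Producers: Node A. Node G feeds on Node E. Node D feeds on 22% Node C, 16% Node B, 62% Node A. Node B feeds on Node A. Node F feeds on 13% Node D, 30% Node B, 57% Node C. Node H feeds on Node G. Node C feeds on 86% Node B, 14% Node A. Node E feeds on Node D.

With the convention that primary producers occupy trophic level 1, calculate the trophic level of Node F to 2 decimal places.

3.56

Node B: 1 + 1 = 2
Node C: 1 + (0.86×2 + 0.14×1) = 2.86
Node D: 1 + (0.22×2.86 + 0.16×2 + 0.62×1) = 2.5692
Node E: 1 + 2.5692 = 3.5692
Node F: 1 + (0.13×2.5692 + 0.3×2 + 0.57×2.86) = 3.564196
Node G: 1 + 3.5692 = 4.5692
Node H: 1 + 4.5692 = 5.5692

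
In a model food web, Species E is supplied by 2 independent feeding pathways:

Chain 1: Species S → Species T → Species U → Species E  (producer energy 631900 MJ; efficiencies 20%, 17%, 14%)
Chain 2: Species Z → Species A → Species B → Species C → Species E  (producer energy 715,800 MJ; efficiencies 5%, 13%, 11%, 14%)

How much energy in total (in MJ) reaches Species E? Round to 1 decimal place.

3079.5 MJ

Chain 1: 631900 × 0.2 × 0.17 × 0.14 = 3007.844 MJ
Chain 2: 715800 × 0.05 × 0.13 × 0.11 × 0.14 = 71.65158 MJ
Total at Species E: 3007.844 + 71.65158 = 3079.49558 MJ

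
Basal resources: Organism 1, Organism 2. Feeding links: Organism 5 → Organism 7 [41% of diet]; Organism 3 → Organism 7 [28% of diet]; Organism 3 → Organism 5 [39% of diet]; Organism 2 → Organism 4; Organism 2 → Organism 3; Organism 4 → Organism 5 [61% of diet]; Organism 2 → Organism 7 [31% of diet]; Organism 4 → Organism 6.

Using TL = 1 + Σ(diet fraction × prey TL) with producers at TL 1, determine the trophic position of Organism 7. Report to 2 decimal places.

Organism 3: 1 + 1 = 2
Organism 4: 1 + 1 = 2
Organism 5: 1 + (0.39×2 + 0.61×2) = 3
Organism 6: 1 + 2 = 3
Organism 7: 1 + (0.28×2 + 0.41×3 + 0.31×1) = 3.1

3.10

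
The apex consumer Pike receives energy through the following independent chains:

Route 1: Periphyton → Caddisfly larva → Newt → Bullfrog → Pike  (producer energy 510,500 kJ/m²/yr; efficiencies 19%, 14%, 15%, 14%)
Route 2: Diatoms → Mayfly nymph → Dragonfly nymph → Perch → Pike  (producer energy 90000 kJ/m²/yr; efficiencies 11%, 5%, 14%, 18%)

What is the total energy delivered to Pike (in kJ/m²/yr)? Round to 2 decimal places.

297.64 kJ/m²/yr

Route 1: 510500 × 0.19 × 0.14 × 0.15 × 0.14 = 285.1653 kJ/m²/yr
Route 2: 90000 × 0.11 × 0.05 × 0.14 × 0.18 = 12.474 kJ/m²/yr
Total at Pike: 285.1653 + 12.474 = 297.6393 kJ/m²/yr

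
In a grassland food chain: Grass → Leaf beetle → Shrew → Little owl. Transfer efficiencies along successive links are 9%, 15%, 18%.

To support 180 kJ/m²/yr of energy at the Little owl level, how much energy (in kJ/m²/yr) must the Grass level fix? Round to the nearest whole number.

Cumulative transfer efficiency: 0.09 × 0.15 × 0.18 = 0.00243
Grass energy = 180 / 0.00243 = 74074 kJ/m²/yr

74074 kJ/m²/yr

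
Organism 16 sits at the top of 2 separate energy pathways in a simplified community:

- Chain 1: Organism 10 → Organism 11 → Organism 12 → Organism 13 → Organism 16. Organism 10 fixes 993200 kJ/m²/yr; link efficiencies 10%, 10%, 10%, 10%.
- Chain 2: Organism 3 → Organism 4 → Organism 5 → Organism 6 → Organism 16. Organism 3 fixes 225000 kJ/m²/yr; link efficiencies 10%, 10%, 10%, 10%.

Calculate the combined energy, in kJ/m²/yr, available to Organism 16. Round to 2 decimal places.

Chain 1: 993200 × 0.1 × 0.1 × 0.1 × 0.1 = 99.32 kJ/m²/yr
Chain 2: 225000 × 0.1 × 0.1 × 0.1 × 0.1 = 22.5 kJ/m²/yr
Total at Organism 16: 99.32 + 22.5 = 121.82 kJ/m²/yr

121.82 kJ/m²/yr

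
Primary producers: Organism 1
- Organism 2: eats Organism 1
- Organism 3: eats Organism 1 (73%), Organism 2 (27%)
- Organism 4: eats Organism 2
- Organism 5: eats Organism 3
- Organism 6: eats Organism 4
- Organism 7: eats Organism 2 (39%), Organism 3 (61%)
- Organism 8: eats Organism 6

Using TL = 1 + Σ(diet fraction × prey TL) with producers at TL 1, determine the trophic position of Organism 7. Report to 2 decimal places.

3.16

Organism 2: 1 + 1 = 2
Organism 3: 1 + (0.73×1 + 0.27×2) = 2.27
Organism 4: 1 + 2 = 3
Organism 5: 1 + 2.27 = 3.27
Organism 6: 1 + 3 = 4
Organism 7: 1 + (0.39×2 + 0.61×2.27) = 3.1647
Organism 8: 1 + 4 = 5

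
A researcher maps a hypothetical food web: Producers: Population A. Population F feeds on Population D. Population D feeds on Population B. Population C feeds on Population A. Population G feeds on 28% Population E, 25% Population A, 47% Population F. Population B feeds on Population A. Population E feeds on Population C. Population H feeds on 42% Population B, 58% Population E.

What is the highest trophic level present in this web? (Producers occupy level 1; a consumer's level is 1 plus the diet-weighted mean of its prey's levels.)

Population B: 1 + 1 = 2
Population C: 1 + 1 = 2
Population D: 1 + 2 = 3
Population E: 1 + 2 = 3
Population F: 1 + 3 = 4
Population G: 1 + (0.28×3 + 0.25×1 + 0.47×4) = 3.97
Population H: 1 + (0.42×2 + 0.58×3) = 3.58

4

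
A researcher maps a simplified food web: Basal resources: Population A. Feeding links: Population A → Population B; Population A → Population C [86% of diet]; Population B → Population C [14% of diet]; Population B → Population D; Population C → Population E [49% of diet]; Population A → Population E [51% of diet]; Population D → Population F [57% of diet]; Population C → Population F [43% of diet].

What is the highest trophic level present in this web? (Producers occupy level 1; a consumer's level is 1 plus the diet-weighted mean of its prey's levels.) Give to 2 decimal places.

Population B: 1 + 1 = 2
Population C: 1 + (0.86×1 + 0.14×2) = 2.14
Population D: 1 + 2 = 3
Population E: 1 + (0.49×2.14 + 0.51×1) = 2.5586
Population F: 1 + (0.57×3 + 0.43×2.14) = 3.6302

3.63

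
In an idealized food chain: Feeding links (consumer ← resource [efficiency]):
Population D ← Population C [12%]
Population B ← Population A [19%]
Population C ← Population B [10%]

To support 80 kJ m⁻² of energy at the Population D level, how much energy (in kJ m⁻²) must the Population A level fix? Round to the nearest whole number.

35088 kJ m⁻²

Cumulative transfer efficiency: 0.19 × 0.1 × 0.12 = 0.00228
Population A energy = 80 / 0.00228 = 35088 kJ m⁻²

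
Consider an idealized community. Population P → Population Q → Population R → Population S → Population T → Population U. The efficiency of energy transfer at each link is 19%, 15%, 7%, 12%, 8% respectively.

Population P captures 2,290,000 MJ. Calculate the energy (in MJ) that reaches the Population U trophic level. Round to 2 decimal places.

Population Q: 2290000 × 0.19 = 435100 MJ
Population R: 435100 × 0.15 = 65265 MJ
Population S: 65265 × 0.07 = 4568.55 MJ
Population T: 4568.55 × 0.12 = 548.226 MJ
Population U: 548.226 × 0.08 = 43.85808 MJ

43.86 MJ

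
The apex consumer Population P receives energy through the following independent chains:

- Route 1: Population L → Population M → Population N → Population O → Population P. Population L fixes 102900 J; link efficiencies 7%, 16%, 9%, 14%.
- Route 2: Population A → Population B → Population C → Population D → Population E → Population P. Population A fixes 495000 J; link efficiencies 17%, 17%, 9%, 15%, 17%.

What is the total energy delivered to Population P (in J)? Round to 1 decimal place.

Route 1: 102900 × 0.07 × 0.16 × 0.09 × 0.14 = 14.521248 J
Route 2: 495000 × 0.17 × 0.17 × 0.09 × 0.15 × 0.17 = 32.8311225 J
Total at Population P: 14.521248 + 32.8311225 = 47.3523705 J

47.4 J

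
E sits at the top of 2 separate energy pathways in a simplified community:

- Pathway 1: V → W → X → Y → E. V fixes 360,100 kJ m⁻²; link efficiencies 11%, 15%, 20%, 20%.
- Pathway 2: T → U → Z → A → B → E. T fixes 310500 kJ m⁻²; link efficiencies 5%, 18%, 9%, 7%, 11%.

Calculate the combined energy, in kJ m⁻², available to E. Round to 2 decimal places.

239.60 kJ m⁻²

Pathway 1: 360100 × 0.11 × 0.15 × 0.2 × 0.2 = 237.666 kJ m⁻²
Pathway 2: 310500 × 0.05 × 0.18 × 0.09 × 0.07 × 0.11 = 1.9365885 kJ m⁻²
Total at E: 237.666 + 1.9365885 = 239.6025885 kJ m⁻²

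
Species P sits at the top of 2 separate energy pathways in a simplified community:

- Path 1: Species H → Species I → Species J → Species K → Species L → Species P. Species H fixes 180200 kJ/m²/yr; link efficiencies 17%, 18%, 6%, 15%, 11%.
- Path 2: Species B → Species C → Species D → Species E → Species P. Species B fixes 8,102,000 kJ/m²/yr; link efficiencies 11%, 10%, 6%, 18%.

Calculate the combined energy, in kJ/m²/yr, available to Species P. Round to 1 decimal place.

Path 1: 180200 × 0.17 × 0.18 × 0.06 × 0.15 × 0.11 = 5.4589788 kJ/m²/yr
Path 2: 8102000 × 0.11 × 0.1 × 0.06 × 0.18 = 962.5176 kJ/m²/yr
Total at Species P: 5.4589788 + 962.5176 = 967.9765788 kJ/m²/yr

968.0 kJ/m²/yr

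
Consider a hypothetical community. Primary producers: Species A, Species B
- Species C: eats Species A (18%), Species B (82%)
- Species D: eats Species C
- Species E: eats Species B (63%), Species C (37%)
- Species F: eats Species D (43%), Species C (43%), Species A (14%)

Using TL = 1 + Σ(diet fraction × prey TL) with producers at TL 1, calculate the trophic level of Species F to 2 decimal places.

3.29

Species C: 1 + (0.18×1 + 0.82×1) = 2
Species D: 1 + 2 = 3
Species E: 1 + (0.63×1 + 0.37×2) = 2.37
Species F: 1 + (0.43×3 + 0.43×2 + 0.14×1) = 3.29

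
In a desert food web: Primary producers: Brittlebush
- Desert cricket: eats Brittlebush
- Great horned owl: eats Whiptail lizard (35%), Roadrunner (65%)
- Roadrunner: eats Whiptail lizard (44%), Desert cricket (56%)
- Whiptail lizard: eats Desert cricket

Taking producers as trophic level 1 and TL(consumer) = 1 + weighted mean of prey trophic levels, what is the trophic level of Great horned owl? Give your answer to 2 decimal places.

Desert cricket: 1 + 1 = 2
Whiptail lizard: 1 + 2 = 3
Roadrunner: 1 + (0.44×3 + 0.56×2) = 3.44
Great horned owl: 1 + (0.35×3 + 0.65×3.44) = 4.286

4.29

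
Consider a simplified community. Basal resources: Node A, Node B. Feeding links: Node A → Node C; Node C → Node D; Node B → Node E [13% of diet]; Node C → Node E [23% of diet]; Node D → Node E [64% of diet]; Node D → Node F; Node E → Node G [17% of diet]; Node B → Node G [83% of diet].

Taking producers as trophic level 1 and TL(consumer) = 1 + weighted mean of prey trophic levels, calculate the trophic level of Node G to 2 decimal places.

Node C: 1 + 1 = 2
Node D: 1 + 2 = 3
Node E: 1 + (0.13×1 + 0.23×2 + 0.64×3) = 3.51
Node F: 1 + 3 = 4
Node G: 1 + (0.17×3.51 + 0.83×1) = 2.4267

2.43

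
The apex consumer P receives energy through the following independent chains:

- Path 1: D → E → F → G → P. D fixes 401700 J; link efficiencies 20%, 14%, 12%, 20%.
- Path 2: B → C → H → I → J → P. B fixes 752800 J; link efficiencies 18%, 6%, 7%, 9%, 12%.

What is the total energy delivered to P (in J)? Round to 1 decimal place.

276.1 J

Path 1: 401700 × 0.2 × 0.14 × 0.12 × 0.2 = 269.9424 J
Path 2: 752800 × 0.18 × 0.06 × 0.07 × 0.09 × 0.12 = 6.14646144 J
Total at P: 269.9424 + 6.14646144 = 276.08886144 J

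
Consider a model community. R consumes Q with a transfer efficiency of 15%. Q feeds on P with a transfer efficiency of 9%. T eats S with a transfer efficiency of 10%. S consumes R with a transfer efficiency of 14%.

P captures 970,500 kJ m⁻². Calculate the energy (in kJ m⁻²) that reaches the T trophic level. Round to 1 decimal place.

183.4 kJ m⁻²

Q: 970500 × 0.09 = 87345 kJ m⁻²
R: 87345 × 0.15 = 13101.75 kJ m⁻²
S: 13101.75 × 0.14 = 1834.245 kJ m⁻²
T: 1834.245 × 0.1 = 183.4245 kJ m⁻²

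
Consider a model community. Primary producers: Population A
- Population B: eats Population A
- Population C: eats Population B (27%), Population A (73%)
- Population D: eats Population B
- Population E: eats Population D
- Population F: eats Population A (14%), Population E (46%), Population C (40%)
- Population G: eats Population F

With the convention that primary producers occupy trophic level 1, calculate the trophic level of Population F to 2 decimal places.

Population B: 1 + 1 = 2
Population C: 1 + (0.27×2 + 0.73×1) = 2.27
Population D: 1 + 2 = 3
Population E: 1 + 3 = 4
Population F: 1 + (0.14×1 + 0.46×4 + 0.4×2.27) = 3.888
Population G: 1 + 3.888 = 4.888

3.89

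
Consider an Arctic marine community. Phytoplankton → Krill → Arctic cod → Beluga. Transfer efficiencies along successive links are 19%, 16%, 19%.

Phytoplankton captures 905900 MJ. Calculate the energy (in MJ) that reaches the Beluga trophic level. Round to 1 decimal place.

5232.5 MJ

Krill: 905900 × 0.19 = 172121 MJ
Arctic cod: 172121 × 0.16 = 27539.36 MJ
Beluga: 27539.36 × 0.19 = 5232.4784 MJ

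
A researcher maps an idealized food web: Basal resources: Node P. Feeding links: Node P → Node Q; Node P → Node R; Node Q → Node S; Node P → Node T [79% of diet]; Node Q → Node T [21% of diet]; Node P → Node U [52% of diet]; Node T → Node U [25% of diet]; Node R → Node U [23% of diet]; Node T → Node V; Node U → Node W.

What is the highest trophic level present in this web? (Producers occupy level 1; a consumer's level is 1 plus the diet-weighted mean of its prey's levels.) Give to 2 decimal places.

3.53

Node Q: 1 + 1 = 2
Node R: 1 + 1 = 2
Node S: 1 + 2 = 3
Node T: 1 + (0.79×1 + 0.21×2) = 2.21
Node U: 1 + (0.52×1 + 0.25×2.21 + 0.23×2) = 2.5325
Node V: 1 + 2.21 = 3.21
Node W: 1 + 2.5325 = 3.5325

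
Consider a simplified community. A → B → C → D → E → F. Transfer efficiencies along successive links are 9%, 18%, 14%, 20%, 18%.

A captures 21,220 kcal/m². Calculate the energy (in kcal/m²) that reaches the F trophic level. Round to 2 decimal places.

1.73 kcal/m²

B: 21220 × 0.09 = 1909.8 kcal/m²
C: 1909.8 × 0.18 = 343.764 kcal/m²
D: 343.764 × 0.14 = 48.12696 kcal/m²
E: 48.12696 × 0.2 = 9.625392 kcal/m²
F: 9.625392 × 0.18 = 1.73257056 kcal/m²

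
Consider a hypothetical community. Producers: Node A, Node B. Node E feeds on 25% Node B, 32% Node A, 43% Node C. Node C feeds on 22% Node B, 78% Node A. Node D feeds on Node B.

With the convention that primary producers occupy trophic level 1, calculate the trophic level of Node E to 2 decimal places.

2.43

Node C: 1 + (0.22×1 + 0.78×1) = 2
Node D: 1 + 1 = 2
Node E: 1 + (0.25×1 + 0.32×1 + 0.43×2) = 2.43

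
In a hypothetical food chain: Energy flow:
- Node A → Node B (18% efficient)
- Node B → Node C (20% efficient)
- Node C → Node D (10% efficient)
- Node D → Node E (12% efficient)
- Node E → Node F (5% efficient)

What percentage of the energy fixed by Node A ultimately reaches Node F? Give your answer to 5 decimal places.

Product of link efficiencies: 0.18 × 0.2 × 0.1 × 0.12 × 0.05 = 0.0000216
As a percentage: 0.0000216 × 100 = 0.00216%

0.00216%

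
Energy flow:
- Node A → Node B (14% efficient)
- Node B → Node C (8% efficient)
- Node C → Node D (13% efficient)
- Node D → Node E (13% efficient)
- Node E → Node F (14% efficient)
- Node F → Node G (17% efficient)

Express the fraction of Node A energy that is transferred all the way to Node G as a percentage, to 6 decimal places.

0.000450%

Product of link efficiencies: 0.14 × 0.08 × 0.13 × 0.13 × 0.14 × 0.17 = 0.000004504864
As a percentage: 0.000004504864 × 100 = 0.000450%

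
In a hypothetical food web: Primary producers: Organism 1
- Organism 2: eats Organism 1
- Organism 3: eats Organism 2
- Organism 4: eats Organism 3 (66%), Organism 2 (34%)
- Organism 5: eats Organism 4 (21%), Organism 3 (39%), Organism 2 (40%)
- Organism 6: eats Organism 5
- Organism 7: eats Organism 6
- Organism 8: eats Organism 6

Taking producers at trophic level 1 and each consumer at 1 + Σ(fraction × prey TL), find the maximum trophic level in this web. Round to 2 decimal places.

5.74

Organism 2: 1 + 1 = 2
Organism 3: 1 + 2 = 3
Organism 4: 1 + (0.66×3 + 0.34×2) = 3.66
Organism 5: 1 + (0.21×3.66 + 0.39×3 + 0.4×2) = 3.7386
Organism 6: 1 + 3.7386 = 4.7386
Organism 7: 1 + 4.7386 = 5.7386
Organism 8: 1 + 4.7386 = 5.7386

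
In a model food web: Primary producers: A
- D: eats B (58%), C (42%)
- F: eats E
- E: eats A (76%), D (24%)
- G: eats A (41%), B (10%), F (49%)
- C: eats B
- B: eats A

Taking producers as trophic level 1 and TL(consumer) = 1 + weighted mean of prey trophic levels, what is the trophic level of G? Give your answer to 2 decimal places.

B: 1 + 1 = 2
C: 1 + 2 = 3
D: 1 + (0.58×2 + 0.42×3) = 3.42
E: 1 + (0.76×1 + 0.24×3.42) = 2.5808
F: 1 + 2.5808 = 3.5808
G: 1 + (0.41×1 + 0.1×2 + 0.49×3.5808) = 3.364592

3.36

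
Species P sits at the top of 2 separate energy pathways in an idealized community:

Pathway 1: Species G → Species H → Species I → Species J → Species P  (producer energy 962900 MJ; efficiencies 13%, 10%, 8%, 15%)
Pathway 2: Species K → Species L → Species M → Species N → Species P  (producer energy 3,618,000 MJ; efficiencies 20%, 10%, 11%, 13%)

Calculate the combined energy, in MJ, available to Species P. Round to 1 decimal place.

1185.0 MJ

Pathway 1: 962900 × 0.13 × 0.1 × 0.08 × 0.15 = 150.2124 MJ
Pathway 2: 3618000 × 0.2 × 0.1 × 0.11 × 0.13 = 1034.748 MJ
Total at Species P: 150.2124 + 1034.748 = 1184.9604 MJ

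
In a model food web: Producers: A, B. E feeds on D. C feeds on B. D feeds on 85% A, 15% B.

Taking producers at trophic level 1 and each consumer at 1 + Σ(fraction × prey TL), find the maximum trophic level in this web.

C: 1 + 1 = 2
D: 1 + (0.85×1 + 0.15×1) = 2
E: 1 + 2 = 3

3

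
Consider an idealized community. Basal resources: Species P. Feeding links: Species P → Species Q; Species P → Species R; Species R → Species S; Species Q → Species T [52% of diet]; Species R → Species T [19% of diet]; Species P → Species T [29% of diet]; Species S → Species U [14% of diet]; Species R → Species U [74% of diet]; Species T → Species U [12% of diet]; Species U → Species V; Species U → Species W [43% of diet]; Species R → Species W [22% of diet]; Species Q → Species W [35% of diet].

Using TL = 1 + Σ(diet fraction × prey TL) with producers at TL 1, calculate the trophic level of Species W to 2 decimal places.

Species Q: 1 + 1 = 2
Species R: 1 + 1 = 2
Species S: 1 + 2 = 3
Species T: 1 + (0.52×2 + 0.19×2 + 0.29×1) = 2.71
Species U: 1 + (0.14×3 + 0.74×2 + 0.12×2.71) = 3.2252
Species V: 1 + 3.2252 = 4.2252
Species W: 1 + (0.43×3.2252 + 0.22×2 + 0.35×2) = 3.526836

3.53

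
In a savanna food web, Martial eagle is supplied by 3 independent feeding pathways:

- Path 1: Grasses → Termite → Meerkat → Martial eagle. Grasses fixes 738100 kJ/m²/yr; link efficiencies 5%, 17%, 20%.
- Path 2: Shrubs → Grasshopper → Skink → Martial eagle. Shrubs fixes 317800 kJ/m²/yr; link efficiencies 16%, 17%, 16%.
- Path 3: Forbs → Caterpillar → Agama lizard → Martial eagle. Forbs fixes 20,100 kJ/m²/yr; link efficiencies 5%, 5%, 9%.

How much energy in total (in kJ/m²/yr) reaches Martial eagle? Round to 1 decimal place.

2642.4 kJ/m²/yr

Path 1: 738100 × 0.05 × 0.17 × 0.2 = 1254.77 kJ/m²/yr
Path 2: 317800 × 0.16 × 0.17 × 0.16 = 1383.0656 kJ/m²/yr
Path 3: 20100 × 0.05 × 0.05 × 0.09 = 4.5225 kJ/m²/yr
Total at Martial eagle: 1254.77 + 1383.0656 + 4.5225 = 2642.3581 kJ/m²/yr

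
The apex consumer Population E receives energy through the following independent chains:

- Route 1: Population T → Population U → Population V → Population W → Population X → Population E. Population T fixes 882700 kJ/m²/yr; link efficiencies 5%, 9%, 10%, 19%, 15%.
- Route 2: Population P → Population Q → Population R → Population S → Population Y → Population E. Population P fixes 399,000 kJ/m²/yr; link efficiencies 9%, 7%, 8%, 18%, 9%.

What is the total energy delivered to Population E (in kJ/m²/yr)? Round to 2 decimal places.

14.58 kJ/m²/yr

Route 1: 882700 × 0.05 × 0.09 × 0.1 × 0.19 × 0.15 = 11.3206275 kJ/m²/yr
Route 2: 399000 × 0.09 × 0.07 × 0.08 × 0.18 × 0.09 = 3.2577552 kJ/m²/yr
Total at Population E: 11.3206275 + 3.2577552 = 14.5783827 kJ/m²/yr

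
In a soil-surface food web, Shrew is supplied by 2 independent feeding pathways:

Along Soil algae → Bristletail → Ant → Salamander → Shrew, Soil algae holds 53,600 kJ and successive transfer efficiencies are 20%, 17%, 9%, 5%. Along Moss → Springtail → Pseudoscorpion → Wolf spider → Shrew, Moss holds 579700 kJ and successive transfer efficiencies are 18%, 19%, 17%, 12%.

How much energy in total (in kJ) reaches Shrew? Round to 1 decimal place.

412.6 kJ

Via Soil algae: 53600 × 0.2 × 0.17 × 0.09 × 0.05 = 8.2008 kJ
Via Moss: 579700 × 0.18 × 0.19 × 0.17 × 0.12 = 404.445096 kJ
Total at Shrew: 8.2008 + 404.445096 = 412.645896 kJ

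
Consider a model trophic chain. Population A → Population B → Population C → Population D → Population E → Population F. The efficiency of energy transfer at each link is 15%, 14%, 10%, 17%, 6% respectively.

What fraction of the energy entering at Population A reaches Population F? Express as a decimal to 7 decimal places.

0.0000214

Product of link efficiencies: 0.15 × 0.14 × 0.1 × 0.17 × 0.06 = 0.00002142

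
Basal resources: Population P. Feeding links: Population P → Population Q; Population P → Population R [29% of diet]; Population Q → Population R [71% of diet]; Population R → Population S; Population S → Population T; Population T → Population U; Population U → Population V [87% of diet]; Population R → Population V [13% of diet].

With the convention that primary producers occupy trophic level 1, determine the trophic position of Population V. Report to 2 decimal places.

6.32

Population Q: 1 + 1 = 2
Population R: 1 + (0.29×1 + 0.71×2) = 2.71
Population S: 1 + 2.71 = 3.71
Population T: 1 + 3.71 = 4.71
Population U: 1 + 4.71 = 5.71
Population V: 1 + (0.87×5.71 + 0.13×2.71) = 6.32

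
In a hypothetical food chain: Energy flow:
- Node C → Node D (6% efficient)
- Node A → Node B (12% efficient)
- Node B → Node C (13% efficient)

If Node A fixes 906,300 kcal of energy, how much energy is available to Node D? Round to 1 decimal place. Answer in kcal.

Node B: 906300 × 0.12 = 108756 kcal
Node C: 108756 × 0.13 = 14138.28 kcal
Node D: 14138.28 × 0.06 = 848.2968 kcal

848.3 kcal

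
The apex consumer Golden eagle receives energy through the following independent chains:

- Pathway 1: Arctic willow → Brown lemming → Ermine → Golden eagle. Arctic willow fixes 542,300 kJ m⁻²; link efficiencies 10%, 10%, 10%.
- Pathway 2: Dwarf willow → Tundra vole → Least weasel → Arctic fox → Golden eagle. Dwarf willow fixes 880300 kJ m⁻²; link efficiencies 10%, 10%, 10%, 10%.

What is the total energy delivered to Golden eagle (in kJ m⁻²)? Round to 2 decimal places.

630.33 kJ m⁻²

Pathway 1: 542300 × 0.1 × 0.1 × 0.1 = 542.3 kJ m⁻²
Pathway 2: 880300 × 0.1 × 0.1 × 0.1 × 0.1 = 88.03 kJ m⁻²
Total at Golden eagle: 542.3 + 88.03 = 630.33 kJ m⁻²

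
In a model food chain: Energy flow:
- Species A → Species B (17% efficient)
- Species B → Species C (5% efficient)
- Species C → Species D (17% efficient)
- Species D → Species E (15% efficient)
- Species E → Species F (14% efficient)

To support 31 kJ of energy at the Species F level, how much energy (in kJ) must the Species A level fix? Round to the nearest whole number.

1021585 kJ

Cumulative transfer efficiency: 0.17 × 0.05 × 0.17 × 0.15 × 0.14 = 0.000030345
Species A energy = 31 / 0.000030345 = 1021585 kJ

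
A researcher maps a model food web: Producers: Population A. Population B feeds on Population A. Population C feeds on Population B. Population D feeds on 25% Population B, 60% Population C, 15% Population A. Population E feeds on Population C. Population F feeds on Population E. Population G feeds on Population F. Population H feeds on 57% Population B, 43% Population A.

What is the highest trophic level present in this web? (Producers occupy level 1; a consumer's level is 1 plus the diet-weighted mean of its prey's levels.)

6

Population B: 1 + 1 = 2
Population C: 1 + 2 = 3
Population D: 1 + (0.25×2 + 0.6×3 + 0.15×1) = 3.45
Population E: 1 + 3 = 4
Population F: 1 + 4 = 5
Population G: 1 + 5 = 6
Population H: 1 + (0.57×2 + 0.43×1) = 2.57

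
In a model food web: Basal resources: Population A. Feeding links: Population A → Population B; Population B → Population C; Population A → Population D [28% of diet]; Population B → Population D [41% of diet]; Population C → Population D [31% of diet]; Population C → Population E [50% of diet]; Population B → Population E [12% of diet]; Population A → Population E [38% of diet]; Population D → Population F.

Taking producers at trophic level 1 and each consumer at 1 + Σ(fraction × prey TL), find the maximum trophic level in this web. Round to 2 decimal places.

Population B: 1 + 1 = 2
Population C: 1 + 2 = 3
Population D: 1 + (0.28×1 + 0.41×2 + 0.31×3) = 3.03
Population E: 1 + (0.5×3 + 0.12×2 + 0.38×1) = 3.12
Population F: 1 + 3.03 = 4.03

4.03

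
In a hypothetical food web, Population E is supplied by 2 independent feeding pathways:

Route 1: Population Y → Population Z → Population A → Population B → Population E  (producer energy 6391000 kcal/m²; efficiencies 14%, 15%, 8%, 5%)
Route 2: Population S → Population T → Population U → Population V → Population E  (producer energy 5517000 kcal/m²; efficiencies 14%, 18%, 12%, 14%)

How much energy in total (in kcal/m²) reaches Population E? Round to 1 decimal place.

Route 1: 6391000 × 0.14 × 0.15 × 0.08 × 0.05 = 536.844 kcal/m²
Route 2: 5517000 × 0.14 × 0.18 × 0.12 × 0.14 = 2335.67712 kcal/m²
Total at Population E: 536.844 + 2335.67712 = 2872.52112 kcal/m²

2872.5 kcal/m²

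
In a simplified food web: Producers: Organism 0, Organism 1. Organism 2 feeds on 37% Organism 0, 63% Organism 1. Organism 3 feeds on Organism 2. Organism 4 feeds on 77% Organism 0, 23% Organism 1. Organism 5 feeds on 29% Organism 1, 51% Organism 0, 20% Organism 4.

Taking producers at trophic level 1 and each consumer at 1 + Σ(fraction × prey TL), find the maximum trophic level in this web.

Organism 2: 1 + (0.37×1 + 0.63×1) = 2
Organism 3: 1 + 2 = 3
Organism 4: 1 + (0.77×1 + 0.23×1) = 2
Organism 5: 1 + (0.29×1 + 0.51×1 + 0.2×2) = 2.2

3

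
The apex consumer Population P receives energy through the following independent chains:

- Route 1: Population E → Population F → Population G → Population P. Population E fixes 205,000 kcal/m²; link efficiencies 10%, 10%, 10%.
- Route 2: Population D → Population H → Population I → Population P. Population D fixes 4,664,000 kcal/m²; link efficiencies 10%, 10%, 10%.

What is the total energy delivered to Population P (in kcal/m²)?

4869 kcal/m²

Route 1: 205000 × 0.1 × 0.1 × 0.1 = 205 kcal/m²
Route 2: 4664000 × 0.1 × 0.1 × 0.1 = 4664 kcal/m²
Total at Population P: 205 + 4664 = 4869 kcal/m²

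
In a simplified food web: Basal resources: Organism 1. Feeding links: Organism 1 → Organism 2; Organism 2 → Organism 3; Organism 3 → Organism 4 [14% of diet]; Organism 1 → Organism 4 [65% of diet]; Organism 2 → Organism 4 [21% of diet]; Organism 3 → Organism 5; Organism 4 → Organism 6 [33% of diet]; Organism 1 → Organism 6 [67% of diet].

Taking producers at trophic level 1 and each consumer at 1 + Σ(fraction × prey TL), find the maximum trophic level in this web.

Organism 2: 1 + 1 = 2
Organism 3: 1 + 2 = 3
Organism 4: 1 + (0.14×3 + 0.65×1 + 0.21×2) = 2.49
Organism 5: 1 + 3 = 4
Organism 6: 1 + (0.33×2.49 + 0.67×1) = 2.4917

4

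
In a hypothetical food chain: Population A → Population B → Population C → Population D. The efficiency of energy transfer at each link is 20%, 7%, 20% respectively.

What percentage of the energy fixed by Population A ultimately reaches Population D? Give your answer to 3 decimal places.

0.280%

Product of link efficiencies: 0.2 × 0.07 × 0.2 = 0.0028
As a percentage: 0.0028 × 100 = 0.280%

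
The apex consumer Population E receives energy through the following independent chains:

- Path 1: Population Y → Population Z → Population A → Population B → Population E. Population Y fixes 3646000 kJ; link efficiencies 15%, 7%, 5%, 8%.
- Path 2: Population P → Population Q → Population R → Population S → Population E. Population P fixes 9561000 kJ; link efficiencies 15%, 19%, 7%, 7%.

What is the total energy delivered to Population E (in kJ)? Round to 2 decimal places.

1488.33 kJ

Path 1: 3646000 × 0.15 × 0.07 × 0.05 × 0.08 = 153.132 kJ
Path 2: 9561000 × 0.15 × 0.19 × 0.07 × 0.07 = 1335.19365 kJ
Total at Population E: 153.132 + 1335.19365 = 1488.32565 kJ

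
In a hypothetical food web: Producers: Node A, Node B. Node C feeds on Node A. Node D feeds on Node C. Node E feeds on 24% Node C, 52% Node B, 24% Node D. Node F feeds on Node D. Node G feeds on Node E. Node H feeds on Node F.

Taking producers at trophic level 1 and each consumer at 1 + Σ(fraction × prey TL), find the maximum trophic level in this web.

5

Node C: 1 + 1 = 2
Node D: 1 + 2 = 3
Node E: 1 + (0.24×2 + 0.52×1 + 0.24×3) = 2.72
Node F: 1 + 3 = 4
Node G: 1 + 2.72 = 3.72
Node H: 1 + 4 = 5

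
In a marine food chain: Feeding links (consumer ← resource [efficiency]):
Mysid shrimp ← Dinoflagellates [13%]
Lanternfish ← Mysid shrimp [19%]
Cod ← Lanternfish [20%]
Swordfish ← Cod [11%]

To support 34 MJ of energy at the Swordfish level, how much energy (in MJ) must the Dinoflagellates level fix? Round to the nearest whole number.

62569 MJ

Cumulative transfer efficiency: 0.13 × 0.19 × 0.2 × 0.11 = 0.0005434
Dinoflagellates energy = 34 / 0.0005434 = 62569 MJ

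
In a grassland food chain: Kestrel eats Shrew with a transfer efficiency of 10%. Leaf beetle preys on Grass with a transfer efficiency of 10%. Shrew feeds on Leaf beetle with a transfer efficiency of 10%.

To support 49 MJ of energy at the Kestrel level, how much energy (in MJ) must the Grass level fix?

Cumulative transfer efficiency: 0.1 × 0.1 × 0.1 = 0.001
Grass energy = 49 / 0.001 = 49000 MJ

49000 MJ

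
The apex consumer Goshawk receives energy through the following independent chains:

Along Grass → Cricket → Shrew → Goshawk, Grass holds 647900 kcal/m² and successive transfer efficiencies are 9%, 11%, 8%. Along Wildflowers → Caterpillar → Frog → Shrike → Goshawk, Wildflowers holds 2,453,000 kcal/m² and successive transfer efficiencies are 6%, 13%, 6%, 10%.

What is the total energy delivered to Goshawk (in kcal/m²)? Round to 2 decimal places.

627.94 kcal/m²

Via Grass: 647900 × 0.09 × 0.11 × 0.08 = 513.1368 kcal/m²
Via Wildflowers: 2453000 × 0.06 × 0.13 × 0.06 × 0.1 = 114.8004 kcal/m²
Total at Goshawk: 513.1368 + 114.8004 = 627.9372 kcal/m²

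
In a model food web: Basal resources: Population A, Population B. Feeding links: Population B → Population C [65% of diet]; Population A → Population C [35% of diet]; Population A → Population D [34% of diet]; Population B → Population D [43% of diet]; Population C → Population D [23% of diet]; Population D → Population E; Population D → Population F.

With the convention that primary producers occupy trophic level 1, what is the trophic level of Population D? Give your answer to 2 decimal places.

Population C: 1 + (0.65×1 + 0.35×1) = 2
Population D: 1 + (0.34×1 + 0.43×1 + 0.23×2) = 2.23
Population E: 1 + 2.23 = 3.23
Population F: 1 + 2.23 = 3.23

2.23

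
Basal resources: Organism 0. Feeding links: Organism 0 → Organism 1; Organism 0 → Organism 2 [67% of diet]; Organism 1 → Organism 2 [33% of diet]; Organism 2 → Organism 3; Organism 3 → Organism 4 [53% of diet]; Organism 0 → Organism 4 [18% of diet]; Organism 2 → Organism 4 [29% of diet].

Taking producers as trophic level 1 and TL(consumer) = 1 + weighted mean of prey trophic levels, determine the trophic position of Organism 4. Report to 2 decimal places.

3.62

Organism 1: 1 + 1 = 2
Organism 2: 1 + (0.67×1 + 0.33×2) = 2.33
Organism 3: 1 + 2.33 = 3.33
Organism 4: 1 + (0.53×3.33 + 0.18×1 + 0.29×2.33) = 3.6206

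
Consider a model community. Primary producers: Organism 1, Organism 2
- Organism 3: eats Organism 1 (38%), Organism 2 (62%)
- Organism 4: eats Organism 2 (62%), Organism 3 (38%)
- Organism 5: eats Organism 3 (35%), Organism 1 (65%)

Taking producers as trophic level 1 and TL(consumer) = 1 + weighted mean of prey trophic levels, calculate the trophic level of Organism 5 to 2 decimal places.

Organism 3: 1 + (0.38×1 + 0.62×1) = 2
Organism 4: 1 + (0.62×1 + 0.38×2) = 2.38
Organism 5: 1 + (0.35×2 + 0.65×1) = 2.35

2.35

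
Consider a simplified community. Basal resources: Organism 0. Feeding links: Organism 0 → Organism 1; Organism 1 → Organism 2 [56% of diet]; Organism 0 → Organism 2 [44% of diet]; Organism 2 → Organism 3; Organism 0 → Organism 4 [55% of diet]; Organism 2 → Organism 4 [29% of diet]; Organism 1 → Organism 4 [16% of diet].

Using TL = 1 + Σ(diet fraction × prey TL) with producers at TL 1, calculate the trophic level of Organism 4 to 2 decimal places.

2.61

Organism 1: 1 + 1 = 2
Organism 2: 1 + (0.56×2 + 0.44×1) = 2.56
Organism 3: 1 + 2.56 = 3.56
Organism 4: 1 + (0.55×1 + 0.29×2.56 + 0.16×2) = 2.6124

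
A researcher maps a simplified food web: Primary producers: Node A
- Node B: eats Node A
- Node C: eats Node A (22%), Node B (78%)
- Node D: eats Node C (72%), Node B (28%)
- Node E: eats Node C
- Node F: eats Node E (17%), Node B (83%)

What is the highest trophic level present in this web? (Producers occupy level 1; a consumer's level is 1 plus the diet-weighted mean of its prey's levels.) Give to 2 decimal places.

3.78

Node B: 1 + 1 = 2
Node C: 1 + (0.22×1 + 0.78×2) = 2.78
Node D: 1 + (0.72×2.78 + 0.28×2) = 3.5616
Node E: 1 + 2.78 = 3.78
Node F: 1 + (0.17×3.78 + 0.83×2) = 3.3026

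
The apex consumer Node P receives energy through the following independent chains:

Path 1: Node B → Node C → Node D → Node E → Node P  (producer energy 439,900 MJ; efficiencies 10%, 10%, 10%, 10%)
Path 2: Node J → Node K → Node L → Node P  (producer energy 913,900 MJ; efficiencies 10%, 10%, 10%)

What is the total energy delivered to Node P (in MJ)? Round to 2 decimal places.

957.89 MJ

Path 1: 439900 × 0.1 × 0.1 × 0.1 × 0.1 = 43.99 MJ
Path 2: 913900 × 0.1 × 0.1 × 0.1 = 913.9 MJ
Total at Node P: 43.99 + 913.9 = 957.89 MJ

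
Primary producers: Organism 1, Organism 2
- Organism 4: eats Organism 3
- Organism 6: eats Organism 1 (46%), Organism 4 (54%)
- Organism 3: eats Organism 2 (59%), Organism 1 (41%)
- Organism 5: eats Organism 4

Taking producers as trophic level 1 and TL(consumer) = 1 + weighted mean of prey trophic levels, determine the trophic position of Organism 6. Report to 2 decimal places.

3.08

Organism 3: 1 + (0.59×1 + 0.41×1) = 2
Organism 4: 1 + 2 = 3
Organism 5: 1 + 3 = 4
Organism 6: 1 + (0.46×1 + 0.54×3) = 3.08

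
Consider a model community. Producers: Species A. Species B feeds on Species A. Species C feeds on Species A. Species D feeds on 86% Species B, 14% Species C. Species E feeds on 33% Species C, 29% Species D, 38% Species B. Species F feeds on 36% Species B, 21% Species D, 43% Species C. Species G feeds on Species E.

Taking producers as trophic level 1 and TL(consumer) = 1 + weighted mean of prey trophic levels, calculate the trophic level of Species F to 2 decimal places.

Species B: 1 + 1 = 2
Species C: 1 + 1 = 2
Species D: 1 + (0.86×2 + 0.14×2) = 3
Species E: 1 + (0.33×2 + 0.29×3 + 0.38×2) = 3.29
Species F: 1 + (0.36×2 + 0.21×3 + 0.43×2) = 3.21
Species G: 1 + 3.29 = 4.29

3.21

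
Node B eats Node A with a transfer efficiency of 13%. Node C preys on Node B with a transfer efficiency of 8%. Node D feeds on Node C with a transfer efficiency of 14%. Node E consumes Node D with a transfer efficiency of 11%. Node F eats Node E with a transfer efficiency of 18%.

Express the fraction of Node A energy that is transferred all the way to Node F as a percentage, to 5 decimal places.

0.00288%

Product of link efficiencies: 0.13 × 0.08 × 0.14 × 0.11 × 0.18 = 0.0000288288
As a percentage: 0.0000288288 × 100 = 0.00288%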